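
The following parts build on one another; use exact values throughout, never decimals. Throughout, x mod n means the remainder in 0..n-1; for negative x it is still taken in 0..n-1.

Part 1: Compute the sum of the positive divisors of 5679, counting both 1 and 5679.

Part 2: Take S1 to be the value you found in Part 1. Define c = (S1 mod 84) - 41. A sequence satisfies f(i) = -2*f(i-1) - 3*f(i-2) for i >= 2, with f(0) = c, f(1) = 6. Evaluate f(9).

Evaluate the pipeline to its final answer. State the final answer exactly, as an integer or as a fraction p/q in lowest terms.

Part 1: 5679 = 3^2 * 631; sigma = (1 + 3 + 9) * (1 + 631) = 13 * 632 = 8216; answer 8216
Part 2: S1 = 8216; c = 27; f(2) = -2*(6) - 3*(27) = -93; iterating: f(2)=-93, f(3)=168, f(4)=-57, f(5)=-390, f(6)=951, f(7)=-732, f(8)=-1389, f(9)=4974; answer 4974

4974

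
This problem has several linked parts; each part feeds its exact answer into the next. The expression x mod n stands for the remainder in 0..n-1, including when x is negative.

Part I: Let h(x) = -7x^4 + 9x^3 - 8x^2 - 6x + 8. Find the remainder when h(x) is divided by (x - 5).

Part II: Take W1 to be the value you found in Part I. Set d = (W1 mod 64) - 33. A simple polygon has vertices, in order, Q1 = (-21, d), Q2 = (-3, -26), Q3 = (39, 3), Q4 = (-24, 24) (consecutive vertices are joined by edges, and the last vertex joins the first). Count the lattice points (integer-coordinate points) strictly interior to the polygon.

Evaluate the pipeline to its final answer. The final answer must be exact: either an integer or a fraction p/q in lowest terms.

Part I: remainder = value at the root: -7*(5)^4 + 9*(5)^3 - 8*(5)^2 - 6*(5)^1 + 8 = (-4375) + (1125) + (-200) + (-30) + (8) = -3472; answer -3472
Part II: W1 = -3472; d = 15; cross terms: (-21*-26 - -3*15)=591, (-3*3 - 39*-26)=1005, (39*24 - -24*3)=1008, (-24*15 - -21*24)=144; twice the area = |2748| = 2748; area = 1374; boundary points = 1 + 1 + 21 + 3 = 26; strictly interior points = area - boundary/2 + 1 = 1362; answer 1362

1362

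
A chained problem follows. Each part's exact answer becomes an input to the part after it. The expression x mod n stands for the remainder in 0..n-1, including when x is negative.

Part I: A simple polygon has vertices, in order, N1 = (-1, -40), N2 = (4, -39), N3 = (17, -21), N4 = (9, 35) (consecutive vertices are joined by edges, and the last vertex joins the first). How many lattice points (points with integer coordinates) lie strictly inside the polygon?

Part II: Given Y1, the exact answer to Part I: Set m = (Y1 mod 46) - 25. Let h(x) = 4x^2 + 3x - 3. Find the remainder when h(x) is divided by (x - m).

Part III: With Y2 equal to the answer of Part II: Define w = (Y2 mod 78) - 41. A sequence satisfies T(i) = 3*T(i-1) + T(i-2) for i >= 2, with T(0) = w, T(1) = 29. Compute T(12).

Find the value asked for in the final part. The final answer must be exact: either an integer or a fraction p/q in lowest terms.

Part I: cross terms: (-1*-39 - 4*-40)=199, (4*-21 - 17*-39)=579, (17*35 - 9*-21)=784, (9*-40 - -1*35)=-325; twice the area = |1237| = 1237; area = 1237/2; boundary points = 1 + 1 + 8 + 5 = 15; strictly interior points = area - boundary/2 + 1 = 612; answer 612
Part II: Y1 = 612; m = -11; remainder = value at the root: 4*(-11)^2 + 3*(-11)^1 - 3 = (484) + (-33) + (-3) = 448; answer 448
Part III: Y2 = 448; w = 17; T(2) = 3*(29) + 1*(17) = 104; iterating: T(2)=104, T(3)=341, T(4)=1127, T(5)=3722, T(6)=12293, T(7)=40601, T(8)=134096, T(9)=442889, T(10)=1462763, T(11)=4831178, T(12)=15956297; answer 15956297

15956297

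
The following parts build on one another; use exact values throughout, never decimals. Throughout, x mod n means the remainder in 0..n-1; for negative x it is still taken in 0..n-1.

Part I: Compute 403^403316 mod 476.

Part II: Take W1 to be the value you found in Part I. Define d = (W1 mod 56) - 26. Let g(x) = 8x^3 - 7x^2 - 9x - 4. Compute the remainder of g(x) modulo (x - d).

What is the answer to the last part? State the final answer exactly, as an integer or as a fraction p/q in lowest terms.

Part I: squarings mod 476: 403^1=403, 403^2=93, 403^4=81, 403^8=373, 403^16=137, 403^32=205, 403^64=137, 403^128=205, 403^256=137, 403^512=205, 403^1024=137, 403^2048=205, 403^4096=137, 403^8192=205, 403^16384=137, 403^32768=205, 403^65536=137, 403^131072=205, 403^262144=137; 403^403316 = 403^4 * 403^16 * 403^32 * 403^64 * 403^256 * 403^512 * 403^1024 * 403^8192 * 403^131072 * 403^262144 = 149 (mod 476); answer 149
Part II: W1 = 149; d = 11; remainder = value at the root: 8*(11)^3 - 7*(11)^2 - 9*(11)^1 - 4 = (10648) + (-847) + (-99) + (-4) = 9698; answer 9698

9698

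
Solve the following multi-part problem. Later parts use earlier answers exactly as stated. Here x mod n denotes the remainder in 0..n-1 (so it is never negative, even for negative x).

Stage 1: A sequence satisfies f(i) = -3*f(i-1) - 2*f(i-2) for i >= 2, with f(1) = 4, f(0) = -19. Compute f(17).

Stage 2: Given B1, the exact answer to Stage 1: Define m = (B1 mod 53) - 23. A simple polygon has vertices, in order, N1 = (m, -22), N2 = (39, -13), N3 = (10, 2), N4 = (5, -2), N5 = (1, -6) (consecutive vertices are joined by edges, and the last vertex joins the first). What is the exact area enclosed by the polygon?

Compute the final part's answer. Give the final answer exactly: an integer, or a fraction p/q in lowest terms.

Stage 1: f(2) = -3*(4) - 2*(-19) = 26; iterating: f(2)=26, f(3)=-86, f(4)=206, f(5)=-446, f(6)=926, f(7)=-1886, f(8)=3806, f(9)=-7646, f(10)=15326, f(11)=-30686, f(12)=61406, f(13)=-122846, f(14)=245726, f(15)=-491486, f(16)=983006, f(17)=-1966046; answer -1966046
Stage 2: B1 = -1966046; m = 19; cross terms: (19*-13 - 39*-22)=611, (39*2 - 10*-13)=208, (10*-2 - 5*2)=-30, (5*-6 - 1*-2)=-28, (1*-22 - 19*-6)=92; twice the area = |853| = 853; area = 853/2; answer 853/2

853/2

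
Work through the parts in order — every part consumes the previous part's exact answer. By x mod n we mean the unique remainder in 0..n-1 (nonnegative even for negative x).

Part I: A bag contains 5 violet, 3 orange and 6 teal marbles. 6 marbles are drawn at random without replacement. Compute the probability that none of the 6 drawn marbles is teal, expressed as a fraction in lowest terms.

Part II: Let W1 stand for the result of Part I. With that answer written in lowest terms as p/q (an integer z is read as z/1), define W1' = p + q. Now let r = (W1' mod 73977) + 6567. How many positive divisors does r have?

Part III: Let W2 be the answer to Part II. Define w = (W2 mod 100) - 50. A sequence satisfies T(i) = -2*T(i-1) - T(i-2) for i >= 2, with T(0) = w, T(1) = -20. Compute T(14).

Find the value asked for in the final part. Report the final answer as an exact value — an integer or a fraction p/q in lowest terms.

Part I: total draws C(14,6) = 3003; favorable C(8,6) = 28; P = 4/429; answer 4/429
Part II: W1 = 4/429; threaded value p + q = 433; r = 7000; 7000 = 2^3 * 5^3 * 7; number of divisors = (3+1) * (3+1) * (1+1) = 32; answer 32
Part III: W2 = 32; w = -18; T(2) = -2*(-20) - 1*(-18) = 58; iterating: T(2)=58, T(3)=-96, T(4)=134, T(5)=-172, T(6)=210, T(7)=-248, T(8)=286, T(9)=-324, T(10)=362, T(11)=-400, T(12)=438, T(13)=-476, T(14)=514; answer 514

514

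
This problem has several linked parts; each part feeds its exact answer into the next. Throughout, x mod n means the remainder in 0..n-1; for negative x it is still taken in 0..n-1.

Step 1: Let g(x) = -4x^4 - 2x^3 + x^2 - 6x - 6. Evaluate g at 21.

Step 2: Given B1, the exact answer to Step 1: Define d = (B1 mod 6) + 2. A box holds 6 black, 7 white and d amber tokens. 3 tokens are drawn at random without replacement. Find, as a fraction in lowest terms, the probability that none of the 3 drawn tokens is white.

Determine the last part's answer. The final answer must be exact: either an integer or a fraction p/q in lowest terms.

Step 1: -4*(21)^4 - 2*(21)^3 + 1*(21)^2 - 6*(21)^1 - 6 = (-777924) + (-18522) + (441) + (-126) + (-6) = -796137; answer -796137
Step 2: B1 = -796137; d = 5; total draws C(18,3) = 816; favorable C(11,3) = 165; P = 55/272; answer 55/272

55/272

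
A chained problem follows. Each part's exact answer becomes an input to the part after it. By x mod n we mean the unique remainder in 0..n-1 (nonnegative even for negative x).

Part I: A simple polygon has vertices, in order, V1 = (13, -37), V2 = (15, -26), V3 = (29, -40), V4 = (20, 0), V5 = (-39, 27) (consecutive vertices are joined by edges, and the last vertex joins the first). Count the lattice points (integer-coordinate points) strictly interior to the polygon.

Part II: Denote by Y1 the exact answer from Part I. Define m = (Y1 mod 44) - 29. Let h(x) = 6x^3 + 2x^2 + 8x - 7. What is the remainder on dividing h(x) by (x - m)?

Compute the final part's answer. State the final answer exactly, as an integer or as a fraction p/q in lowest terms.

Part I: cross terms: (13*-26 - 15*-37)=217, (15*-40 - 29*-26)=154, (29*0 - 20*-40)=800, (20*27 - -39*0)=540, (-39*-37 - 13*27)=1092; twice the area = |2803| = 2803; area = 2803/2; boundary points = 1 + 14 + 1 + 1 + 4 = 21; strictly interior points = area - boundary/2 + 1 = 1392; answer 1392
Part II: Y1 = 1392; m = -1; remainder = value at the root: 6*(-1)^3 + 2*(-1)^2 + 8*(-1)^1 - 7 = (-6) + (2) + (-8) + (-7) = -19; answer -19

-19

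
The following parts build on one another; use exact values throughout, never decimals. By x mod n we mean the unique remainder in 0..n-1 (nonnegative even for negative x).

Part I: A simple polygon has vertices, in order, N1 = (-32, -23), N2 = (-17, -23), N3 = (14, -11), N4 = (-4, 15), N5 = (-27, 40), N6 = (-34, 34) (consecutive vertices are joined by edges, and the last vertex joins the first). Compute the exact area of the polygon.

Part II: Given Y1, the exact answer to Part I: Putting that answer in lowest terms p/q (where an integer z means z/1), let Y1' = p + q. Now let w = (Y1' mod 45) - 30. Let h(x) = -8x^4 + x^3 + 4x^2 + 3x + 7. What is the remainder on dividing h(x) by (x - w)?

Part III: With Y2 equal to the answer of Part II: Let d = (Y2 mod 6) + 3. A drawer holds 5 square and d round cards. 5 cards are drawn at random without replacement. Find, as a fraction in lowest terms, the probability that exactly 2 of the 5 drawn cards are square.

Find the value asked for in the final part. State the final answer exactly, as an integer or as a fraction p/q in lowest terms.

20/63

Part I: cross terms: (-32*-23 - -17*-23)=345, (-17*-11 - 14*-23)=509, (14*15 - -4*-11)=166, (-4*40 - -27*15)=245, (-27*34 - -34*40)=442, (-34*-23 - -32*34)=1870; twice the area = |3577| = 3577; area = 3577/2; answer 3577/2
Part II: Y1 = 3577/2; threaded value p + q = 3579; w = -6; remainder = value at the root: -8*(-6)^4 + 1*(-6)^3 + 4*(-6)^2 + 3*(-6)^1 + 7 = (-10368) + (-216) + (144) + (-18) + (7) = -10451; answer -10451
Part III: Y2 = -10451; d = 4; total draws C(9,5) = 126; favorable C(5,2)*C(4,3) = 40; P = 20/63; answer 20/63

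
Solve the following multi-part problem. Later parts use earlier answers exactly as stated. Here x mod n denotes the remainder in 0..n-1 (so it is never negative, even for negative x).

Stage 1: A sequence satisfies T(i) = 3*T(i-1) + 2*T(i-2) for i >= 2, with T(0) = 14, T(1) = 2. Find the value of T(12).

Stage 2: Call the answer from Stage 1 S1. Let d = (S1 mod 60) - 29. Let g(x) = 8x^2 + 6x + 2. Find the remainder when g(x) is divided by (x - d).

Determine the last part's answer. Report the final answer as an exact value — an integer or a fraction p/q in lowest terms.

56

Stage 1: T(2) = 3*(2) + 2*(14) = 34; iterating: T(2)=34, T(3)=106, T(4)=386, T(5)=1370, T(6)=4882, T(7)=17386, T(8)=61922, T(9)=220538, T(10)=785458, T(11)=2797450, T(12)=9963266; answer 9963266
Stage 2: S1 = 9963266; d = -3; remainder = value at the root: 8*(-3)^2 + 6*(-3)^1 + 2 = (72) + (-18) + (2) = 56; answer 56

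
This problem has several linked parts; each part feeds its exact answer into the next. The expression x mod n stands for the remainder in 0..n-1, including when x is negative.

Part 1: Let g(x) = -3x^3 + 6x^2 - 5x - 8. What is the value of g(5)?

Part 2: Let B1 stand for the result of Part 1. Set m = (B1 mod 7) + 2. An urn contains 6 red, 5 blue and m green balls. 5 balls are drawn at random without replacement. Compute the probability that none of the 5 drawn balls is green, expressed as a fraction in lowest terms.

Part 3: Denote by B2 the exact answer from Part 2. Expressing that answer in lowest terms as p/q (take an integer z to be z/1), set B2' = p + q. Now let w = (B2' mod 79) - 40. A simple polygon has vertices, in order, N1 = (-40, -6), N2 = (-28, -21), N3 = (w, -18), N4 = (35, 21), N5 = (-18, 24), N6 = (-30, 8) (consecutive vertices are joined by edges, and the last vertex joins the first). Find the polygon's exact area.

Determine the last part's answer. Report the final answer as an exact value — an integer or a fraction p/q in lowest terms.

Part 1: -3*(5)^3 + 6*(5)^2 - 5*(5)^1 - 8 = (-375) + (150) + (-25) + (-8) = -258; answer -258
Part 2: B1 = -258; m = 3; total draws C(14,5) = 2002; favorable C(11,5) = 462; P = 3/13; answer 3/13
Part 3: B2 = 3/13; threaded value p + q = 16; w = -24; cross terms: (-40*-21 - -28*-6)=672, (-28*-18 - -24*-21)=0, (-24*21 - 35*-18)=126, (35*24 - -18*21)=1218, (-18*8 - -30*24)=576, (-30*-6 - -40*8)=500; twice the area = |3092| = 3092; area = 1546; answer 1546

1546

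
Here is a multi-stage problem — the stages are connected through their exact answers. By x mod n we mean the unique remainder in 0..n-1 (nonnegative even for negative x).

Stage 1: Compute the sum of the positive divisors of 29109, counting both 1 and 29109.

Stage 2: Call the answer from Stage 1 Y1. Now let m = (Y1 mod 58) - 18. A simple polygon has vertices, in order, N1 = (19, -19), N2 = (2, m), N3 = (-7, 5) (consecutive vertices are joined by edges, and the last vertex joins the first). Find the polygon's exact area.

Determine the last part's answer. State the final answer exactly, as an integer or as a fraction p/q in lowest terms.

537

Stage 1: 29109 = 3 * 31 * 313; sigma = (1 + 3) * (1 + 31) * (1 + 313) = 4 * 32 * 314 = 40192; answer 40192
Stage 2: Y1 = 40192; m = 38; cross terms: (19*38 - 2*-19)=760, (2*5 - -7*38)=276, (-7*-19 - 19*5)=38; twice the area = |1074| = 1074; area = 537; answer 537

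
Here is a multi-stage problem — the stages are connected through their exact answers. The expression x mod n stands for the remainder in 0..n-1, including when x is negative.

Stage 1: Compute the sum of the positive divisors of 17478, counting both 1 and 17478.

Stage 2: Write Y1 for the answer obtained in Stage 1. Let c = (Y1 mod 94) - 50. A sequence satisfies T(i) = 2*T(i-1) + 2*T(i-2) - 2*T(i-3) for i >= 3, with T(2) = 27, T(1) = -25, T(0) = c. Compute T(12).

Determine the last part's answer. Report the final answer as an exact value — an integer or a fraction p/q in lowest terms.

Stage 1: 17478 = 2 * 3^2 * 971; sigma = (1 + 2) * (1 + 3 + 9) * (1 + 971) = 3 * 13 * 972 = 37908; answer 37908
Stage 2: Y1 = 37908; c = -24; T(3) = 2*(27) + 2*(-25) - 2*(-24) = 52; iterating: T(3)=52, T(4)=208, T(5)=466, T(6)=1244, T(7)=3004, T(8)=7564, T(9)=18648, T(10)=46416, T(11)=115000, T(12)=285536; answer 285536

285536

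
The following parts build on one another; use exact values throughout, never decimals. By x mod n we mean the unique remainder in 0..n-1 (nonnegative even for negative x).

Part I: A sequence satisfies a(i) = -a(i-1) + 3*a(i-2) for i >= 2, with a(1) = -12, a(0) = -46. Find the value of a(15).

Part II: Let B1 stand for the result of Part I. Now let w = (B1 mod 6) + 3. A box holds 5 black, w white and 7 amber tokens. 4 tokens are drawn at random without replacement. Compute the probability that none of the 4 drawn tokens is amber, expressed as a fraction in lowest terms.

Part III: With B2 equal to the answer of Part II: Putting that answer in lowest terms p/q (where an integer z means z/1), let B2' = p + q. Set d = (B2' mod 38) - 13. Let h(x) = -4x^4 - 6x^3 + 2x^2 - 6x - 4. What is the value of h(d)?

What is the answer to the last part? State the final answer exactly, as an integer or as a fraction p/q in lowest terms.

-33744

Part I: a(2) = -1*(-12) + 3*(-46) = -126; iterating: a(2)=-126, a(3)=90, a(4)=-468, a(5)=738, a(6)=-2142, a(7)=4356, a(8)=-10782, a(9)=23850, a(10)=-56196, a(11)=127746, a(12)=-296334, a(13)=679572, a(14)=-1568574, a(15)=3607290; answer 3607290
Part II: B1 = 3607290; w = 3; total draws C(15,4) = 1365; favorable C(8,4) = 70; P = 2/39; answer 2/39
Part III: B2 = 2/39; threaded value p + q = 41; d = -10; -4*(-10)^4 - 6*(-10)^3 + 2*(-10)^2 - 6*(-10)^1 - 4 = (-40000) + (6000) + (200) + (60) + (-4) = -33744; answer -33744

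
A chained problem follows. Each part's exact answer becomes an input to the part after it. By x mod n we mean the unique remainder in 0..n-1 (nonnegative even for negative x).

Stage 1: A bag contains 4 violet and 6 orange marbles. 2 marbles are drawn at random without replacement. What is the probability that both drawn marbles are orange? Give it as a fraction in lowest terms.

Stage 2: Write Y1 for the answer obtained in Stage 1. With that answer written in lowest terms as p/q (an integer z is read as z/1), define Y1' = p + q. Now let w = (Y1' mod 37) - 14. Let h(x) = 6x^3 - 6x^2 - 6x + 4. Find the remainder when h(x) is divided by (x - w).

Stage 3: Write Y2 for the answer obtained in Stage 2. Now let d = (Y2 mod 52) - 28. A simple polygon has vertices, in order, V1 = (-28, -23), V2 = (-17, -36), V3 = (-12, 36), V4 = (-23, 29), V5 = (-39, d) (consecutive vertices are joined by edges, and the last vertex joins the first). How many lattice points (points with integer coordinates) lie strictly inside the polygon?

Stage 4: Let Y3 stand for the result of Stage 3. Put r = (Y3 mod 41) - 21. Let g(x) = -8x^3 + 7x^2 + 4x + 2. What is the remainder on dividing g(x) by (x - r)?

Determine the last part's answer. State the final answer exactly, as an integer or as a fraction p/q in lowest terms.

13

Stage 1: total draws C(10,2) = 45; favorable C(6,2) = 15; P = 1/3; answer 1/3
Stage 2: Y1 = 1/3; threaded value p + q = 4; w = -10; remainder = value at the root: 6*(-10)^3 - 6*(-10)^2 - 6*(-10)^1 + 4 = (-6000) + (-600) + (60) + (4) = -6536; answer -6536
Stage 3: Y2 = -6536; d = -12; cross terms: (-28*-36 - -17*-23)=617, (-17*36 - -12*-36)=-1044, (-12*29 - -23*36)=480, (-23*-12 - -39*29)=1407, (-39*-23 - -28*-12)=561; twice the area = |2021| = 2021; area = 2021/2; boundary points = 1 + 1 + 1 + 1 + 11 = 15; strictly interior points = area - boundary/2 + 1 = 1004; answer 1004
Stage 4: Y3 = 1004; r = -1; remainder = value at the root: -8*(-1)^3 + 7*(-1)^2 + 4*(-1)^1 + 2 = (8) + (7) + (-4) + (2) = 13; answer 13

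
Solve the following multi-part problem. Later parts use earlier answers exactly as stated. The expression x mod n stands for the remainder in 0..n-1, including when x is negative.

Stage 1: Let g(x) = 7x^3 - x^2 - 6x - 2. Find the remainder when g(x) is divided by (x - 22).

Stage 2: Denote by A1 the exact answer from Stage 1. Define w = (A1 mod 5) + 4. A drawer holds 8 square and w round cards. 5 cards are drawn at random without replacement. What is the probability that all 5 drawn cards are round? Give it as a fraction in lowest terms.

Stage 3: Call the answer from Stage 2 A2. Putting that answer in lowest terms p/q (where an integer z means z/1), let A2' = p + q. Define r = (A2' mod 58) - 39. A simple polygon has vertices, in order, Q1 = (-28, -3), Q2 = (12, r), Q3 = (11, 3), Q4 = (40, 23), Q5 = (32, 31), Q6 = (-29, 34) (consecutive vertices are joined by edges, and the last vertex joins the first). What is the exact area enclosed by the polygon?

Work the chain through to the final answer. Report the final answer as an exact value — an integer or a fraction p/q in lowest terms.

Stage 1: remainder = value at the root: 7*(22)^3 - 1*(22)^2 - 6*(22)^1 - 2 = (74536) + (-484) + (-132) + (-2) = 73918; answer 73918
Stage 2: A1 = 73918; w = 7; total draws C(15,5) = 3003; favorable C(7,5) = 21; P = 1/143; answer 1/143
Stage 3: A2 = 1/143; threaded value p + q = 144; r = -11; cross terms: (-28*-11 - 12*-3)=344, (12*3 - 11*-11)=157, (11*23 - 40*3)=133, (40*31 - 32*23)=504, (32*34 - -29*31)=1987, (-29*-3 - -28*34)=1039; twice the area = |4164| = 4164; area = 2082; answer 2082

2082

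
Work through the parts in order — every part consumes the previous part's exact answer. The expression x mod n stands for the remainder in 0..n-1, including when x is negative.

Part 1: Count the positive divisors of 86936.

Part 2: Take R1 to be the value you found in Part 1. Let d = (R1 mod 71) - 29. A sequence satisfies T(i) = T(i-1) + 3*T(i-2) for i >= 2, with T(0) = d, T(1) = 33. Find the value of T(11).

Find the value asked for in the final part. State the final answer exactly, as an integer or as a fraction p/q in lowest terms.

15522

Part 1: 86936 = 2^3 * 10867; number of divisors = (3+1) * (1+1) = 8; answer 8
Part 2: R1 = 8; d = -21; T(2) = 1*(33) + 3*(-21) = -30; iterating: T(2)=-30, T(3)=69, T(4)=-21, T(5)=186, T(6)=123, T(7)=681, T(8)=1050, T(9)=3093, T(10)=6243, T(11)=15522; answer 15522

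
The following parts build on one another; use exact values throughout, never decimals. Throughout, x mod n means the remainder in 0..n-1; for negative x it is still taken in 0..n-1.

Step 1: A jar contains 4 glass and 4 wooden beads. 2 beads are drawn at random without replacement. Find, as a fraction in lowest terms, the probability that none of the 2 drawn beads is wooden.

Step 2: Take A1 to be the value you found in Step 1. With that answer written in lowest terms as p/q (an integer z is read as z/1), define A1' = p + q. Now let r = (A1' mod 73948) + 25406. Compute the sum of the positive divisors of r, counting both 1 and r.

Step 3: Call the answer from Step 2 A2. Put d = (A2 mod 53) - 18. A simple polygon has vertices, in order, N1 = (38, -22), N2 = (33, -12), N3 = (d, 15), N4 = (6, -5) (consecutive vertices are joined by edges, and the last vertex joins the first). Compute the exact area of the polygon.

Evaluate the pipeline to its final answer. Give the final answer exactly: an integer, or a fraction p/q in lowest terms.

433

Step 1: total draws C(8,2) = 28; favorable C(4,2) = 6; P = 3/14; answer 3/14
Step 2: A1 = 3/14; threaded value p + q = 17; r = 25423; 25423 is prime, so its only divisors are 1 and 25423; sigma = 1 + 25423 = 25424; answer 25424
Step 3: A2 = 25424; d = 19; cross terms: (38*-12 - 33*-22)=270, (33*15 - 19*-12)=723, (19*-5 - 6*15)=-185, (6*-22 - 38*-5)=58; twice the area = |866| = 866; area = 433; answer 433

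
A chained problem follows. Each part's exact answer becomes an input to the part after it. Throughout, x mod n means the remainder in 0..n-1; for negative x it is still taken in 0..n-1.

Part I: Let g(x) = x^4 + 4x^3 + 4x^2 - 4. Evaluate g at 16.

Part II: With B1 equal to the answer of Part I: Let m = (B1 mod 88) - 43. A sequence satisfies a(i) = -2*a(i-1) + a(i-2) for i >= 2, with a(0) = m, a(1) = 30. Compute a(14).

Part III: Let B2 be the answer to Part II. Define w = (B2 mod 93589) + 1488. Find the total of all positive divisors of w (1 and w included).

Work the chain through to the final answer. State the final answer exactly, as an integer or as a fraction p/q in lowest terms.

48888

Part I: 1*(16)^4 + 4*(16)^3 + 4*(16)^2 - 4 = (65536) + (16384) + (1024) + (-4) = 82940; answer 82940
Part II: B1 = 82940; m = 1; a(2) = -2*(30) + 1*(1) = -59; iterating: a(2)=-59, a(3)=148, a(4)=-355, a(5)=858, a(6)=-2071, a(7)=5000, a(8)=-12071, a(9)=29142, a(10)=-70355, a(11)=169852, a(12)=-410059, a(13)=989970, a(14)=-2389999; answer -2389999
Part III: B2 = -2389999; w = 44803; 44803 = 11 * 4073; sigma = (1 + 11) * (1 + 4073) = 12 * 4074 = 48888; answer 48888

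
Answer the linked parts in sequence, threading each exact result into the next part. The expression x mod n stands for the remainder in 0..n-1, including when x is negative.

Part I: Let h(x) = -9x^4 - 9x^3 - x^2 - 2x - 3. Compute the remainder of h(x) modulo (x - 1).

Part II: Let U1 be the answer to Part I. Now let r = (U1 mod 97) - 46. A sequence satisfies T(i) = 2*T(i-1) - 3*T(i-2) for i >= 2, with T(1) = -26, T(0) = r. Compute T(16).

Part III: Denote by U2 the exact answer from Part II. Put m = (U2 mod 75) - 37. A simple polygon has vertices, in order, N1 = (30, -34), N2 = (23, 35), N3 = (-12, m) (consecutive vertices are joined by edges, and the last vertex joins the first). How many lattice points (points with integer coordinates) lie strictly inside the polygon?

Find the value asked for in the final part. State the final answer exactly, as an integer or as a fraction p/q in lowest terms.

Part I: remainder = value at the root: -9*(1)^4 - 9*(1)^3 - 1*(1)^2 - 2*(1)^1 - 3 = (-9) + (-9) + (-1) + (-2) + (-3) = -24; answer -24
Part II: U1 = -24; r = 27; T(2) = 2*(-26) - 3*(27) = -133; iterating: T(2)=-133, T(3)=-188, T(4)=23, T(5)=610, T(6)=1151, T(7)=472, T(8)=-2509, T(9)=-6434, T(10)=-5341, T(11)=8620, T(12)=33263, T(13)=40666, T(14)=-18457, T(15)=-158912, T(16)=-262453; answer -262453
Part III: U2 = -262453; m = 10; cross terms: (30*35 - 23*-34)=1832, (23*10 - -12*35)=650, (-12*-34 - 30*10)=108; twice the area = |2590| = 2590; area = 1295; boundary points = 1 + 5 + 2 = 8; strictly interior points = area - boundary/2 + 1 = 1292; answer 1292

1292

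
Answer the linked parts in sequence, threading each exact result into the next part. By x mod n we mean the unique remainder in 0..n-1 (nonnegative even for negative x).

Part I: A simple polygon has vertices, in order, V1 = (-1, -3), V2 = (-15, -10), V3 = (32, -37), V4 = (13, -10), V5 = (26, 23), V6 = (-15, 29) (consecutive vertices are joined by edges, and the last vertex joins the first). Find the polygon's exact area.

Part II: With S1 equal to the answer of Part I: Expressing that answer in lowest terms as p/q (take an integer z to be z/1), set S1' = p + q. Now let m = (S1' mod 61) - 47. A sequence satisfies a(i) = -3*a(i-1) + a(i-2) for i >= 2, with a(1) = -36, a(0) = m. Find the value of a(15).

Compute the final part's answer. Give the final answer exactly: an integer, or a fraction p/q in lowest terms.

Part I: cross terms: (-1*-10 - -15*-3)=-35, (-15*-37 - 32*-10)=875, (32*-10 - 13*-37)=161, (13*23 - 26*-10)=559, (26*29 - -15*23)=1099, (-15*-3 - -1*29)=74; twice the area = |2733| = 2733; area = 2733/2; answer 2733/2
Part II: S1 = 2733/2; threaded value p + q = 2735; m = 4; a(2) = -3*(-36) + 1*(4) = 112; iterating: a(2)=112, a(3)=-372, a(4)=1228, a(5)=-4056, a(6)=13396, a(7)=-44244, a(8)=146128, a(9)=-482628, a(10)=1594012, a(11)=-5264664, a(12)=17388004, a(13)=-57428676, a(14)=189674032, a(15)=-626450772; answer -626450772

-626450772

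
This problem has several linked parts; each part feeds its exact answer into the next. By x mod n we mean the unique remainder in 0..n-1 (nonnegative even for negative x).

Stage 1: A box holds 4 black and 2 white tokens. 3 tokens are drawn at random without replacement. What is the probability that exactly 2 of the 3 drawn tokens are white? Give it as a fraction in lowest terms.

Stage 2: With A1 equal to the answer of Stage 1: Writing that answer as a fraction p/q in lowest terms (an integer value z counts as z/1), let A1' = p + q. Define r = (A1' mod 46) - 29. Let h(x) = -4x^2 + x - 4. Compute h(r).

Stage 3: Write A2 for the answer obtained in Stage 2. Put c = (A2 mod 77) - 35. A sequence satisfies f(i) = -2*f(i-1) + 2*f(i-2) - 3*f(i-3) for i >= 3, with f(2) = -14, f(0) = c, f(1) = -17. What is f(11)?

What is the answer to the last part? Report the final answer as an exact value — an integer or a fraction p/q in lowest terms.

Stage 1: total draws C(6,3) = 20; favorable C(2,2)*C(4,1) = 4; P = 1/5; answer 1/5
Stage 2: A1 = 1/5; threaded value p + q = 6; r = -23; -4*(-23)^2 + 1*(-23)^1 - 4 = (-2116) + (-23) + (-4) = -2143; answer -2143
Stage 3: A2 = -2143; c = -22; f(3) = -2*(-14) + 2*(-17) - 3*(-22) = 60; iterating: f(3)=60, f(4)=-97, f(5)=356, f(6)=-1086, f(7)=3175, f(8)=-9590, f(9)=28788, f(10)=-86281, f(11)=258908; answer 258908

258908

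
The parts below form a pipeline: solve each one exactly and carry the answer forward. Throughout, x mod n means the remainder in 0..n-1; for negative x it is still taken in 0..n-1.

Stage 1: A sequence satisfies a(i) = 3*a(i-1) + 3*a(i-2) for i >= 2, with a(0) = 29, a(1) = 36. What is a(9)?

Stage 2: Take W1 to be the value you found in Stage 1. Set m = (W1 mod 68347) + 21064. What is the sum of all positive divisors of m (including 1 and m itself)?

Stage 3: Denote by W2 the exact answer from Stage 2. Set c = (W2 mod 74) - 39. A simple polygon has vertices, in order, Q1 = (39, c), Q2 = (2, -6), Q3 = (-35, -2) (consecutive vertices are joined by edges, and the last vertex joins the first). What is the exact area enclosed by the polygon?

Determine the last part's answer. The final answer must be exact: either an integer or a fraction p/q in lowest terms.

Stage 1: a(2) = 3*(36) + 3*(29) = 195; iterating: a(2)=195, a(3)=693, a(4)=2664, a(5)=10071, a(6)=38205, a(7)=144828, a(8)=549099, a(9)=2081781; answer 2081781
Stage 2: W1 = 2081781; m = 52435; 52435 = 5 * 10487; sigma = (1 + 5) * (1 + 10487) = 6 * 10488 = 62928; answer 62928
Stage 3: W2 = 62928; c = -11; cross terms: (39*-6 - 2*-11)=-212, (2*-2 - -35*-6)=-214, (-35*-11 - 39*-2)=463; twice the area = |37| = 37; area = 37/2; answer 37/2

37/2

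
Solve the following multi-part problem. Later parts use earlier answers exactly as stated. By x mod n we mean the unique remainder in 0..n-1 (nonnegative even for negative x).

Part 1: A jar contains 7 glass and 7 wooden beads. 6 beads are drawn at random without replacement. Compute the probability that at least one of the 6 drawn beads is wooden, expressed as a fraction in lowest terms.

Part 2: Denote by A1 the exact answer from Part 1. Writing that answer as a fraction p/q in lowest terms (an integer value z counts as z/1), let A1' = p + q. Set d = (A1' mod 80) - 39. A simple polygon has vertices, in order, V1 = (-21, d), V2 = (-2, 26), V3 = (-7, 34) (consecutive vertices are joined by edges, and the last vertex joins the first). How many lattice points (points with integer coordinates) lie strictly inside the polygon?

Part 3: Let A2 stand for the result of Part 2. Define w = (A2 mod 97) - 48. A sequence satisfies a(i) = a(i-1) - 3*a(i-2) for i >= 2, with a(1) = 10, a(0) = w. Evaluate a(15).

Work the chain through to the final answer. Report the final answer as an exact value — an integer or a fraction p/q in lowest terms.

159319

Part 1: total draws C(14,6) = 3003; complement C(7,6) = 7; favorable 3003 - 7 = 2996; P = 428/429; answer 428/429
Part 2: A1 = 428/429; threaded value p + q = 857; d = 18; cross terms: (-21*26 - -2*18)=-510, (-2*34 - -7*26)=114, (-7*18 - -21*34)=588; twice the area = |192| = 192; area = 96; boundary points = 1 + 1 + 2 = 4; strictly interior points = area - boundary/2 + 1 = 95; answer 95
Part 3: A2 = 95; w = 47; a(2) = 1*(10) - 3*(47) = -131; iterating: a(2)=-131, a(3)=-161, a(4)=232, a(5)=715, a(6)=19, a(7)=-2126, a(8)=-2183, a(9)=4195, a(10)=10744, a(11)=-1841, a(12)=-34073, a(13)=-28550, a(14)=73669, a(15)=159319; answer 159319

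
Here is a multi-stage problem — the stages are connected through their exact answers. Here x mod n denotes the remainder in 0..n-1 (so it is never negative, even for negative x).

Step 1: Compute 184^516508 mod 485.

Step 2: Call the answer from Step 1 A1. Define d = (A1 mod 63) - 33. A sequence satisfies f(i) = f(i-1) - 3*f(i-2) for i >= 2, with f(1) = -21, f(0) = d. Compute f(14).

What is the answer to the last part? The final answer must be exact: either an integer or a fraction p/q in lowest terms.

Step 1: squarings mod 485: 184^1=184, 184^2=391, 184^4=106, 184^8=81, 184^16=256, 184^32=61, 184^64=326, 184^128=61, 184^256=326, 184^512=61, 184^1024=326, 184^2048=61, 184^4096=326, 184^8192=61, 184^16384=326, 184^32768=61, 184^65536=326, 184^131072=61, 184^262144=326; 184^516508 = 184^4 * 184^8 * 184^16 * 184^128 * 184^256 * 184^8192 * 184^16384 * 184^32768 * 184^65536 * 184^131072 * 184^262144 = 481 (mod 485); answer 481
Step 2: A1 = 481; d = 7; f(2) = 1*(-21) - 3*(7) = -42; iterating: f(2)=-42, f(3)=21, f(4)=147, f(5)=84, f(6)=-357, f(7)=-609, f(8)=462, f(9)=2289, f(10)=903, f(11)=-5964, f(12)=-8673, f(13)=9219, f(14)=35238; answer 35238

35238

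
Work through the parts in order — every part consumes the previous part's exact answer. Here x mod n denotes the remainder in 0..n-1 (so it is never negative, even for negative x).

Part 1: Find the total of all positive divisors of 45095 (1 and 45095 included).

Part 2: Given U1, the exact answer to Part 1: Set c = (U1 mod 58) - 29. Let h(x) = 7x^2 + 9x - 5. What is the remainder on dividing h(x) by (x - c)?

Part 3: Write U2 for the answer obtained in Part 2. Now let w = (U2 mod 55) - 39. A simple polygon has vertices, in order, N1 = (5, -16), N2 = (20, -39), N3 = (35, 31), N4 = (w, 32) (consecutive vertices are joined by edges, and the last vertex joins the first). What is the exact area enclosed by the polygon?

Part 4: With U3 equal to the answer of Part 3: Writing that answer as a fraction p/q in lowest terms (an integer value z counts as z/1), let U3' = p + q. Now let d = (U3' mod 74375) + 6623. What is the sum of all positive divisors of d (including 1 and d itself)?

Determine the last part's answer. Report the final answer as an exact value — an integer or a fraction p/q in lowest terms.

Part 1: 45095 = 5 * 29 * 311; sigma = (1 + 5) * (1 + 29) * (1 + 311) = 6 * 30 * 312 = 56160; answer 56160
Part 2: U1 = 56160; c = -13; remainder = value at the root: 7*(-13)^2 + 9*(-13)^1 - 5 = (1183) + (-117) + (-5) = 1061; answer 1061
Part 3: U2 = 1061; w = -23; cross terms: (5*-39 - 20*-16)=125, (20*31 - 35*-39)=1985, (35*32 - -23*31)=1833, (-23*-16 - 5*32)=208; twice the area = |4151| = 4151; area = 4151/2; answer 4151/2
Part 4: U3 = 4151/2; threaded value p + q = 4153; d = 10776; 10776 = 2^3 * 3 * 449; sigma = (1 + 2 + 4 + 8) * (1 + 3) * (1 + 449) = 15 * 4 * 450 = 27000; answer 27000

27000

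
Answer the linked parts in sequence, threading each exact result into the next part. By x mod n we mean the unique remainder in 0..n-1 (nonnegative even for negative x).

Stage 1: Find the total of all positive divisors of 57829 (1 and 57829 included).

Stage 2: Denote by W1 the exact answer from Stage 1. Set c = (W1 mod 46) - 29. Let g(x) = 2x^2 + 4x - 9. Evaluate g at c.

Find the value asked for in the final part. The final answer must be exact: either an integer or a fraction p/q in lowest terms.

789

Stage 1: 57829 is prime, so its only divisors are 1 and 57829; sigma = 1 + 57829 = 57830; answer 57830
Stage 2: W1 = 57830; c = -21; 2*(-21)^2 + 4*(-21)^1 - 9 = (882) + (-84) + (-9) = 789; answer 789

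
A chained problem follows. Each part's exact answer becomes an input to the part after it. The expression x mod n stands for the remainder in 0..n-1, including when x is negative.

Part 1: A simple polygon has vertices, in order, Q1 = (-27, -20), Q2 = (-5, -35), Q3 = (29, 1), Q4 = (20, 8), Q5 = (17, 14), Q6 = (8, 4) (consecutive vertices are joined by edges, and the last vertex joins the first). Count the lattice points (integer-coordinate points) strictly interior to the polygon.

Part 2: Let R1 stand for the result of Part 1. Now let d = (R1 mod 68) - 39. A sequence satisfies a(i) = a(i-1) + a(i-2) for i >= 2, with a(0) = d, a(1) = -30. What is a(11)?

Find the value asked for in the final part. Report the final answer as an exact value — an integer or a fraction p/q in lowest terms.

Part 1: cross terms: (-27*-35 - -5*-20)=845, (-5*1 - 29*-35)=1010, (29*8 - 20*1)=212, (20*14 - 17*8)=144, (17*4 - 8*14)=-44, (8*-20 - -27*4)=-52; twice the area = |2115| = 2115; area = 2115/2; boundary points = 1 + 2 + 1 + 3 + 1 + 1 = 9; strictly interior points = area - boundary/2 + 1 = 1054; answer 1054
Part 2: R1 = 1054; d = -5; a(2) = 1*(-30) + 1*(-5) = -35; iterating: a(2)=-35, a(3)=-65, a(4)=-100, a(5)=-165, a(6)=-265, a(7)=-430, a(8)=-695, a(9)=-1125, a(10)=-1820, a(11)=-2945; answer -2945

-2945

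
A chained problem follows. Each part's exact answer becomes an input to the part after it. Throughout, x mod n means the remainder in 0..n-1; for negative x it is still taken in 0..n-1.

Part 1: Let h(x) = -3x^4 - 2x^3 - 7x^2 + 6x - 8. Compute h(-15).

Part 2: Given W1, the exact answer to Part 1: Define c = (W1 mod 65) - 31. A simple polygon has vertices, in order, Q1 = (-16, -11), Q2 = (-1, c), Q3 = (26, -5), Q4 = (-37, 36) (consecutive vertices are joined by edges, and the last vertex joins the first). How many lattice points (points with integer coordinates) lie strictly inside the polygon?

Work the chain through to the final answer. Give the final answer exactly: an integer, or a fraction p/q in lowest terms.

737

Part 1: -3*(-15)^4 - 2*(-15)^3 - 7*(-15)^2 + 6*(-15)^1 - 8 = (-151875) + (6750) + (-1575) + (-90) + (-8) = -146798; answer -146798
Part 2: W1 = -146798; c = 6; cross terms: (-16*6 - -1*-11)=-107, (-1*-5 - 26*6)=-151, (26*36 - -37*-5)=751, (-37*-11 - -16*36)=983; twice the area = |1476| = 1476; area = 738; boundary points = 1 + 1 + 1 + 1 = 4; strictly interior points = area - boundary/2 + 1 = 737; answer 737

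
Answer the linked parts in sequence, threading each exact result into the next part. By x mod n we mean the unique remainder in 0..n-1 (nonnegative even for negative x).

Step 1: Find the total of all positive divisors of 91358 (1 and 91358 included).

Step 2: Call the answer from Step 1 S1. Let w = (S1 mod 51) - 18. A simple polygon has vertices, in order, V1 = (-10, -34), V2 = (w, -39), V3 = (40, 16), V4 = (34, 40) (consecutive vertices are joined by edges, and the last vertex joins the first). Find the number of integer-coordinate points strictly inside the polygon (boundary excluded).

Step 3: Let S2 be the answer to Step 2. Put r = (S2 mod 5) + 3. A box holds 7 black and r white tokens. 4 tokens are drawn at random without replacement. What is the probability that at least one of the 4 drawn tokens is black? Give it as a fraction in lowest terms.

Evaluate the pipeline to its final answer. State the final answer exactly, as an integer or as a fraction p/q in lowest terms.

329/330

Step 1: 91358 = 2 * 17 * 2687; sigma = (1 + 2) * (1 + 17) * (1 + 2687) = 3 * 18 * 2688 = 145152; answer 145152
Step 2: S1 = 145152; w = -12; cross terms: (-10*-39 - -12*-34)=-18, (-12*16 - 40*-39)=1368, (40*40 - 34*16)=1056, (34*-34 - -10*40)=-756; twice the area = |1650| = 1650; area = 825; boundary points = 1 + 1 + 6 + 2 = 10; strictly interior points = area - boundary/2 + 1 = 821; answer 821
Step 3: S2 = 821; r = 4; total draws C(11,4) = 330; complement C(4,4) = 1; favorable 330 - 1 = 329; P = 329/330; answer 329/330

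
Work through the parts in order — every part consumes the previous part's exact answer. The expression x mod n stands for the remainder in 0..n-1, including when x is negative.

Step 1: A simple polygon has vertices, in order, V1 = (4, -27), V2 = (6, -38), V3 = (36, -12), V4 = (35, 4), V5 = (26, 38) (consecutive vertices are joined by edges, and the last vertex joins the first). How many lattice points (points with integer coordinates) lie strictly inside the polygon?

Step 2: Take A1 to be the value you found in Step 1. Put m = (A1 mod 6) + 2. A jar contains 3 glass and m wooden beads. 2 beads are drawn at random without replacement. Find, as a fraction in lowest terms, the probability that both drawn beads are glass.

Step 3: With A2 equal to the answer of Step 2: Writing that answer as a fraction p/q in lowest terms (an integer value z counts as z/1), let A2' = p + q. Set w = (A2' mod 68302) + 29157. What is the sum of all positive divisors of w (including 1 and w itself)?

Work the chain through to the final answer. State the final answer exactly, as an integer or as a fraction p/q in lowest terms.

Step 1: cross terms: (4*-38 - 6*-27)=10, (6*-12 - 36*-38)=1296, (36*4 - 35*-12)=564, (35*38 - 26*4)=1226, (26*-27 - 4*38)=-854; twice the area = |2242| = 2242; area = 1121; boundary points = 1 + 2 + 1 + 1 + 1 = 6; strictly interior points = area - boundary/2 + 1 = 1119; answer 1119
Step 2: A1 = 1119; m = 5; total draws C(8,2) = 28; favorable C(3,2) = 3; P = 3/28; answer 3/28
Step 3: A2 = 3/28; threaded value p + q = 31; w = 29188; 29188 = 2^2 * 7297; sigma = (1 + 2 + 4) * (1 + 7297) = 7 * 7298 = 51086; answer 51086

51086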